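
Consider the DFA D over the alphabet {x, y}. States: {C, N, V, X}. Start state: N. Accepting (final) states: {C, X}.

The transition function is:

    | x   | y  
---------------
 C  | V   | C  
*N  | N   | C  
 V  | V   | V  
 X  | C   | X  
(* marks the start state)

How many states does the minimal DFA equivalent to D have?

States {X} cannot be reached from the start state, so discard them.
Start with accepting vs non-accepting: {C} | {N,V}.
On input y, block {N,V} splits into {N} and {V}.
Stable partition: {C} | {N} | {V} — 3 equivalence classes.

3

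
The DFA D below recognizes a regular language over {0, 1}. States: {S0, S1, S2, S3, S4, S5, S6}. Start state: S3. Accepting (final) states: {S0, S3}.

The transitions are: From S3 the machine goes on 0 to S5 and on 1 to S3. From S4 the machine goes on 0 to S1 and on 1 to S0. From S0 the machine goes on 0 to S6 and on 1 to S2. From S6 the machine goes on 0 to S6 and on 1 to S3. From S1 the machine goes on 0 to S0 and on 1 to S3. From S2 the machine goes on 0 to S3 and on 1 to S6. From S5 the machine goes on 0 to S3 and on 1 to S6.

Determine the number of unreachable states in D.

4

Starting at S3 and following transitions, the reachable set is {S3, S5, S6}. That leaves S0, S1, S2, S4 unreachable — 4 in total.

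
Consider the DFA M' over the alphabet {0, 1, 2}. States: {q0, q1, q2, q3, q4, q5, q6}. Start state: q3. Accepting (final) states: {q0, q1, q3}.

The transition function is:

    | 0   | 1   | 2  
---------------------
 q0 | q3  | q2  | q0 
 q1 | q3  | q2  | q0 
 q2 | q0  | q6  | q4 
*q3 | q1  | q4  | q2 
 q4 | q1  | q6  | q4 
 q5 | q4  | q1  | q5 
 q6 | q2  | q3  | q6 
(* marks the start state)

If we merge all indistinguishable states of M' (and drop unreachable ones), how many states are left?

4

Reachable states from the start: {q0,q1,q2,q3,q4,q6}. Unreachable: {q5} — drop them.
Start with accepting vs non-accepting: {q0,q1,q3} | {q2,q4,q6}.
Split {q0,q1,q3} by δ(·,2) → {q0,q1} and {q3}.
Refine {q2,q4,q6} on symbol 0: members go to different blocks, giving {q2,q4} and {q6}.
The partition is now stable with 4 blocks: {q0,q1} | {q2,q4} | {q3} | {q6}.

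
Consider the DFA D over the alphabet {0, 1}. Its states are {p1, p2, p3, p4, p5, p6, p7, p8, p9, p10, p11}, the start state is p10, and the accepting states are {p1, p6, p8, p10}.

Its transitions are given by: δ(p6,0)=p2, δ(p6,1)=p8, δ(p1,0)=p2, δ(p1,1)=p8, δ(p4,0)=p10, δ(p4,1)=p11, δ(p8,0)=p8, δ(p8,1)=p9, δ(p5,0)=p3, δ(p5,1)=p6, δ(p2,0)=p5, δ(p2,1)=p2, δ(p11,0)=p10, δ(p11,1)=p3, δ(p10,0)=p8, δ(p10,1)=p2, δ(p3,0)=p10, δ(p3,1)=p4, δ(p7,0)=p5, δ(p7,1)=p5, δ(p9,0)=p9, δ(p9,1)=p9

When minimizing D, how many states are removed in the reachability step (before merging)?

2

Starting at p10 and following transitions, the reachable set is {p2, p3, p4, p5, p6, p8, p9, p10, p11}. That leaves p1, p7 unreachable — 2 in total.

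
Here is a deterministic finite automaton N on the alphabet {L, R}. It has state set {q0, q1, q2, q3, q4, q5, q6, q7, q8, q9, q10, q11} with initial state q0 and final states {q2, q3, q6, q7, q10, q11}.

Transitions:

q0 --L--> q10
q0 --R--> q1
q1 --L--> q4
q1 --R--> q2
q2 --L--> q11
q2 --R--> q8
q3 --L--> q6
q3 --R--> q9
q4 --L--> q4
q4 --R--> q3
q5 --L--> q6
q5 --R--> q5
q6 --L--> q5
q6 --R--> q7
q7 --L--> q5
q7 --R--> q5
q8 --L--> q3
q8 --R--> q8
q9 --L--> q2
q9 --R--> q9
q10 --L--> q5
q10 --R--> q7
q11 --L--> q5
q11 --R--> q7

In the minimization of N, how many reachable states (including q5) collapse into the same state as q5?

1

Start with accepting vs non-accepting: {q2,q3,q6,q7,q10,q11} | {q0,q1,q4,q5,q8,q9}.
Split {q2,q3,q6,q7,q10,q11} by δ(·,L) → {q6,q7,q10,q11} and {q2,q3}.
Split {q6,q7,q10,q11} by δ(·,R) → {q6,q10,q11} and {q7}.
Refine {q0,q1,q4,q5,q8,q9} on symbol L: members go to different blocks, giving {q0,q5} and {q1,q4} and {q8,q9}.
On input R, block {q0,q5} splits into {q0} and {q5}.
Stable partition: {q6,q10,q11} | {q0} | {q2,q3} | {q7} | {q1,q4} | {q8,q9} | {q5} — 7 equivalence classes.
The equivalence class containing q5 is {q5}, of size 1.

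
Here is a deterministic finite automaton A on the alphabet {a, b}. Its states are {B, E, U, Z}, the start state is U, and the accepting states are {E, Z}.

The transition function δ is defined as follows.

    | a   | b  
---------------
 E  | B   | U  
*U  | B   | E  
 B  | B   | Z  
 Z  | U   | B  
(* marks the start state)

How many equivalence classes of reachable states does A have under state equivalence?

Every state is reachable, so we keep all 4.
P0 = {E,Z} | {B,U}.
Stable partition: {E,Z} | {B,U} — 2 equivalence classes.

2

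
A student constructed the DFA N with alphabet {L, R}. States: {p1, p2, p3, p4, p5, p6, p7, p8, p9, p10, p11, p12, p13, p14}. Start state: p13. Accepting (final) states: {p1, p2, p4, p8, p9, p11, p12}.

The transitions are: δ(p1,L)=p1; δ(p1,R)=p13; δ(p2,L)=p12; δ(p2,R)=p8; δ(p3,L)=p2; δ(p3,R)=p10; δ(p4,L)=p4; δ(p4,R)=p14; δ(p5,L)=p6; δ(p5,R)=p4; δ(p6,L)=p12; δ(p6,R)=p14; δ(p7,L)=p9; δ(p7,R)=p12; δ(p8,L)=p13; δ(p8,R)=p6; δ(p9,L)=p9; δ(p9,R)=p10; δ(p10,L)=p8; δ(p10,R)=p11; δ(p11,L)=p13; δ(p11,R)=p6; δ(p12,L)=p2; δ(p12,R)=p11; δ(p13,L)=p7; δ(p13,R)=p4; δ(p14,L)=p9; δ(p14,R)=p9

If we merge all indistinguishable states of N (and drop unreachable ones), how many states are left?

9

States {p1,p3,p5} cannot be reached from the start state, so discard them.
Start with accepting vs non-accepting: {p2,p4,p8,p9,p11,p12} | {p6,p7,p10,p13,p14}.
On input L, block {p2,p4,p8,p9,p11,p12} splits into {p2,p4,p9,p12} and {p8,p11}.
Split {p2,p4,p9,p12} by δ(·,R) → {p2,p12} and {p4,p9}.
Refine {p6,p7,p10,p13,p14} on symbol L: members go to different blocks, giving {p7,p14} and {p6} and {p10} and {p13}.
Split {p7,p14} by δ(·,R) → {p7} and {p14}.
Split {p4,p9} by δ(·,R) → {p4} and {p9}.
No further refinement is possible. Final partition (9 blocks): {p2,p12} | {p7} | {p8,p11} | {p4} | {p6} | {p10} | {p13} | {p14} | {p9}.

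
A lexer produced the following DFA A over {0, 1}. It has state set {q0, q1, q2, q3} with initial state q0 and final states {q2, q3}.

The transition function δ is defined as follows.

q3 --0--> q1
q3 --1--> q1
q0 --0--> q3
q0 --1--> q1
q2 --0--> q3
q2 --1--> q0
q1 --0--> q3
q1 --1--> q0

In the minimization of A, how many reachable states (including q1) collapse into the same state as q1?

2

States {q2} cannot be reached from the start state, so discard them.
P0 = {q3} | {q0,q1}.
No further refinement is possible. Final partition (2 blocks): {q3} | {q0,q1}.
The equivalence class containing q1 is {q0,q1}, of size 2.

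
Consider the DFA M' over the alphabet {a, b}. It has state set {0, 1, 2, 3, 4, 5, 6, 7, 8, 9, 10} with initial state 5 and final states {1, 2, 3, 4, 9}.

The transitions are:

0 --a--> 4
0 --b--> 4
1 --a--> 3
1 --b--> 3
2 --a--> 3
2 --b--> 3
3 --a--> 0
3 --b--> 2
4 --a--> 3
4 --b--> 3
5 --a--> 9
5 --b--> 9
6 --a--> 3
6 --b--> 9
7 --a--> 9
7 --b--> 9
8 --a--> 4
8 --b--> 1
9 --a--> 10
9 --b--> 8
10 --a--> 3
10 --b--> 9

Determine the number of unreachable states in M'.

2

BFS from 5 reaches {0, 1, 2, 3, 4, 5, 8, 9, 10}; the 2 state(s) 6, 7 are never visited.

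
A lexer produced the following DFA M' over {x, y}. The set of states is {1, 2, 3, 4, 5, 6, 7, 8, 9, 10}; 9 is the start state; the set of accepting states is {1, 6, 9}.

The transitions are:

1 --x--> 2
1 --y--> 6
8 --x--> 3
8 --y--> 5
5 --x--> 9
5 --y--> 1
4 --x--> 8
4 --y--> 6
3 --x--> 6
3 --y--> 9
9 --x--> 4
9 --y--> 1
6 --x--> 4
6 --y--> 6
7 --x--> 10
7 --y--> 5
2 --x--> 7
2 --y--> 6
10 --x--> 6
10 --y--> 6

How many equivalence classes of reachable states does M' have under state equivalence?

Initial partition by acceptance: {1,6,9} | {2,3,4,5,7,8,10}.
On input x, block {2,3,4,5,7,8,10} splits into {2,4,7,8} and {3,5,10}.
Split {2,4,7,8} by δ(·,x) → {2,4} and {7,8}.
Stable partition: {1,6,9} | {2,4} | {3,5,10} | {7,8} — 4 equivalence classes.

4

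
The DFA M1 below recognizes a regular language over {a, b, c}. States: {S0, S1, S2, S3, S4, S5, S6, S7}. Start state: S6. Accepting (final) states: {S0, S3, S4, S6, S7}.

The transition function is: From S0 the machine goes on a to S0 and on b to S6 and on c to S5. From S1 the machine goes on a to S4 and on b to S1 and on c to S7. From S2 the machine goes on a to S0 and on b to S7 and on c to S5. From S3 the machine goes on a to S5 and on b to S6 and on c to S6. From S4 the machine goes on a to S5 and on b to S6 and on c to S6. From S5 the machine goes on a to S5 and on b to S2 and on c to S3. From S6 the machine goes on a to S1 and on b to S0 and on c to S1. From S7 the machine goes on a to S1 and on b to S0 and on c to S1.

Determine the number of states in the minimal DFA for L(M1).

6

All states are reachable from the start state.
Initial partition by acceptance: {S0,S3,S4,S6,S7} | {S1,S2,S5}.
Split {S0,S3,S4,S6,S7} by δ(·,a) → {S3,S4,S6,S7} and {S0}.
On input b, block {S3,S4,S6,S7} splits into {S3,S4} and {S6,S7}.
Refine {S1,S2,S5} on symbol a: members go to different blocks, giving {S1} and {S2} and {S5}.
No further refinement is possible. Final partition (6 blocks): {S3,S4} | {S1} | {S0} | {S6,S7} | {S2} | {S5}.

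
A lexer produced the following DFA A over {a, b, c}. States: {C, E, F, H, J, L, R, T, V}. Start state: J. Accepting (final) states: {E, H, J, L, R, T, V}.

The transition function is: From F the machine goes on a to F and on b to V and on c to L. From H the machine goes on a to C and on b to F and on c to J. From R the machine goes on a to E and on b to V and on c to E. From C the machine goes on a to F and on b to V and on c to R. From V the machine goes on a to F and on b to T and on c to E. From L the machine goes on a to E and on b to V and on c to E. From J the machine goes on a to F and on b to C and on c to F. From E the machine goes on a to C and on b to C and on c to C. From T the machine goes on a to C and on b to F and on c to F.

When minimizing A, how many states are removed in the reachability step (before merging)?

1

BFS from J reaches {C, E, F, J, L, R, T, V}; the 1 state(s) H are never visited.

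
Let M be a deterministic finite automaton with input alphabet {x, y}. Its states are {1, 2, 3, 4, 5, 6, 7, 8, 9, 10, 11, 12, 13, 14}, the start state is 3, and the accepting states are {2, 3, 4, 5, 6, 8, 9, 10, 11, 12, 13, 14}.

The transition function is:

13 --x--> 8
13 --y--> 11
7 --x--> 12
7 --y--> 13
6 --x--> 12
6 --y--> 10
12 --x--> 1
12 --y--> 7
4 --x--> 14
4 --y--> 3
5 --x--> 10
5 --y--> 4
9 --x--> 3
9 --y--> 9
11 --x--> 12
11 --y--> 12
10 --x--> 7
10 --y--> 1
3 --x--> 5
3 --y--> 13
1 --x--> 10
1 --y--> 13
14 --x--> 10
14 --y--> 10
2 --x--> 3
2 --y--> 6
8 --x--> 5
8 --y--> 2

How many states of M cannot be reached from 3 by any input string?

No path from 3 leads to 9; the other 13 states are all reachable.

1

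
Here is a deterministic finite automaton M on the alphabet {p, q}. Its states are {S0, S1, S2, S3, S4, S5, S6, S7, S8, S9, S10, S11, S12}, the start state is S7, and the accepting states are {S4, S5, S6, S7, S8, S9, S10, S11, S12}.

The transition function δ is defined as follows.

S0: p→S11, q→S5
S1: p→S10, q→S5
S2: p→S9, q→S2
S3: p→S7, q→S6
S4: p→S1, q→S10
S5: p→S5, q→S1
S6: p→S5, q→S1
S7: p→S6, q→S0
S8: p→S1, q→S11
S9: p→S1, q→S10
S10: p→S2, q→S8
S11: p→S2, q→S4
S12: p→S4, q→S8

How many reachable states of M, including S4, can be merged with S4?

3

Reachable states from the start: {S0,S1,S2,S4,S5,S6,S7,S8,S9,S10,S11}. Unreachable: {S3,S12} — drop them.
Initial partition by acceptance: {S4,S5,S6,S7,S8,S9,S10,S11} | {S0,S1,S2}.
Refine {S4,S5,S6,S7,S8,S9,S10,S11} on symbol p: members go to different blocks, giving {S4,S8,S9,S10,S11} and {S5,S6,S7}.
On input q, block {S0,S1,S2} splits into {S0,S1} and {S2}.
On input p, block {S4,S8,S9,S10,S11} splits into {S4,S8,S9} and {S10,S11}.
No further refinement is possible. Final partition (5 blocks): {S4,S8,S9} | {S0,S1} | {S5,S6,S7} | {S2} | {S10,S11}.
State S4 belongs to the block {S4,S8,S9}, which has 3 states.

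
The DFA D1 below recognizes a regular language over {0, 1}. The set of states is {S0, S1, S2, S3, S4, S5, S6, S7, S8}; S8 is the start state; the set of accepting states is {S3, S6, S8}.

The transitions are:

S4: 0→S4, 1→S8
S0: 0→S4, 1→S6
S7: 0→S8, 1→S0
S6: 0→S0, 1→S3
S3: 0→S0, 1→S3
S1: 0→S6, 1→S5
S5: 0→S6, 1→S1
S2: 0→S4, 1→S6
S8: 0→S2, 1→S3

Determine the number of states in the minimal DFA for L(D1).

States {S1,S5,S7} cannot be reached from the start state, so discard them.
P0 = {S3,S6,S8} | {S0,S2,S4}.
No further refinement is possible. Final partition (2 blocks): {S3,S6,S8} | {S0,S2,S4}.

2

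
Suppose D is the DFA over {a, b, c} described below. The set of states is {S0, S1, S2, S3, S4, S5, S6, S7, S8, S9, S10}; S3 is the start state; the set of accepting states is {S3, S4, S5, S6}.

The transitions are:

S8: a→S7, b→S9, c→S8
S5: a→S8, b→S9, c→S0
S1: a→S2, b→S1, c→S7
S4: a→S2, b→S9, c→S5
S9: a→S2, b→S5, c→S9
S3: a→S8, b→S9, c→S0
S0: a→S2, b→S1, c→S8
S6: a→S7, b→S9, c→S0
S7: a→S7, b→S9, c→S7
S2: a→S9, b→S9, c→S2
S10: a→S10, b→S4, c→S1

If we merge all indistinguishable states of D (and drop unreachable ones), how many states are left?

Reachable states from the start: {S0,S1,S2,S3,S5,S7,S8,S9}. Unreachable: {S4,S6,S10} — drop them.
Initial partition by acceptance: {S3,S5} | {S0,S1,S2,S7,S8,S9}.
Refine {S0,S1,S2,S7,S8,S9} on symbol b: members go to different blocks, giving {S0,S1,S2,S7,S8} and {S9}.
On input a, block {S0,S1,S2,S7,S8} splits into {S0,S1,S7,S8} and {S2}.
Split {S0,S1,S7,S8} by δ(·,a) → {S0,S1} and {S7,S8}.
Stable partition: {S3,S5} | {S0,S1} | {S9} | {S2} | {S7,S8} — 5 equivalence classes.

5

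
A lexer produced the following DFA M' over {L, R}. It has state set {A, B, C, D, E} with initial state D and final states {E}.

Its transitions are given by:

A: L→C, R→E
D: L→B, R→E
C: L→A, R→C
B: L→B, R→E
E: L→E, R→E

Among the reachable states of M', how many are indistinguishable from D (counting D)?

2

First remove the unreachable states {A,C}; 3 states remain.
P0 = {E} | {B,D}.
Stable partition: {E} | {B,D} — 2 equivalence classes.
State D belongs to the block {B,D}, which has 2 states.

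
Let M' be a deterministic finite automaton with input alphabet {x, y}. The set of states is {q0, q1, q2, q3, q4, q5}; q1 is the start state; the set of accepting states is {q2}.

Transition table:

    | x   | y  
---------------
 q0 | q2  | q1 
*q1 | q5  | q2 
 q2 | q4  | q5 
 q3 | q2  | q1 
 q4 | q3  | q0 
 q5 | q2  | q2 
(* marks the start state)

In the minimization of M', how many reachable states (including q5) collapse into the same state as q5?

P0 = {q2} | {q0,q1,q3,q4,q5}.
Split {q0,q1,q3,q4,q5} by δ(·,x) → {q0,q3,q5} and {q1,q4}.
Split {q0,q3,q5} by δ(·,y) → {q0,q3} and {q5}.
Split {q1,q4} by δ(·,x) → {q1} and {q4}.
Stable partition: {q2} | {q0,q3} | {q1} | {q5} | {q4} — 5 equivalence classes.
The equivalence class containing q5 is {q5}, of size 1.

1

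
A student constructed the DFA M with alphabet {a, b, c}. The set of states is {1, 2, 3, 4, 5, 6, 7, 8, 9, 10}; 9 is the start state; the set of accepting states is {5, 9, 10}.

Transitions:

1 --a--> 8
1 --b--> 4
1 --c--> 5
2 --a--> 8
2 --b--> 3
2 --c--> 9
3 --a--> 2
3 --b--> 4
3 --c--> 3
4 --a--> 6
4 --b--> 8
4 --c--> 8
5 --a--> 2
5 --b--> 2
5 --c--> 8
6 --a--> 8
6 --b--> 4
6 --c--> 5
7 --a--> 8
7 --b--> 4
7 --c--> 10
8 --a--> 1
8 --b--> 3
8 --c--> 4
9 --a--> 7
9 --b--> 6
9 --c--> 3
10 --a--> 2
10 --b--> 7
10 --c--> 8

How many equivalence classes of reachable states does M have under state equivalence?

All states are reachable from the start state.
Start with accepting vs non-accepting: {5,9,10} | {1,2,3,4,6,7,8}.
Refine {1,2,3,4,6,7,8} on symbol c: members go to different blocks, giving {1,2,6,7} and {3,4,8}.
Stable partition: {5,9,10} | {1,2,6,7} | {3,4,8} — 3 equivalence classes.

3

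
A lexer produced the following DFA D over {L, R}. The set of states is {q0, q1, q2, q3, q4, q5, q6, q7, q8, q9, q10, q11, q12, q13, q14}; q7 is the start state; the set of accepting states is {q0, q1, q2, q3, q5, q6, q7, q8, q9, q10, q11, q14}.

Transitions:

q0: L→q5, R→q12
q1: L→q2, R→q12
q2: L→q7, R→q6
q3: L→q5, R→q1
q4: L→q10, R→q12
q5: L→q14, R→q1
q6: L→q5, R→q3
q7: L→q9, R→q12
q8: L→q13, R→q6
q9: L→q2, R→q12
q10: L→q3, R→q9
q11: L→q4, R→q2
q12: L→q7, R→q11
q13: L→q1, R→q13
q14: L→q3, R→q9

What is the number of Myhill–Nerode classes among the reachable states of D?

8

States {q0,q8,q13} cannot be reached from the start state, so discard them.
Start with accepting vs non-accepting: {q1,q2,q3,q5,q6,q7,q9,q10,q11,q14} | {q4,q12}.
Refine {q1,q2,q3,q5,q6,q7,q9,q10,q11,q14} on symbol L: members go to different blocks, giving {q1,q2,q3,q5,q6,q7,q9,q10,q14} and {q11}.
On input R, block {q1,q2,q3,q5,q6,q7,q9,q10,q14} splits into {q2,q3,q5,q6,q10,q14} and {q1,q7,q9}.
Split {q2,q3,q5,q6,q10,q14} by δ(·,L) → {q3,q5,q6,q10,q14} and {q2}.
Split {q3,q5,q6,q10,q14} by δ(·,R) → {q3,q5,q10,q14} and {q6}.
Split {q4,q12} by δ(·,L) → {q4} and {q12}.
Split {q1,q7,q9} by δ(·,L) → {q1,q9} and {q7}.
Stable partition: {q3,q5,q10,q14} | {q4} | {q11} | {q1,q9} | {q2} | {q6} | {q12} | {q7} — 8 equivalence classes.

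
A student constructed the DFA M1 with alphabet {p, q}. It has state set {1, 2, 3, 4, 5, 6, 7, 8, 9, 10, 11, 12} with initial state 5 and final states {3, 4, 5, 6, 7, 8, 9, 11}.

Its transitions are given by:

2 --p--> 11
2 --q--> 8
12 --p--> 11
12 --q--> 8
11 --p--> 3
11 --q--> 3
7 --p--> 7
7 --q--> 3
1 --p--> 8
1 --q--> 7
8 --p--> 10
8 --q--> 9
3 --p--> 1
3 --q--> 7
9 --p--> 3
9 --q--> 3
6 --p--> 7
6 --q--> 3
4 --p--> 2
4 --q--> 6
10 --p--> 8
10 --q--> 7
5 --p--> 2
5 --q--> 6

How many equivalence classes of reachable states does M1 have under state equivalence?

7

First remove the unreachable states {4,12}; 10 states remain.
Start with accepting vs non-accepting: {3,5,6,7,8,9,11} | {1,2,10}.
On input p, block {3,5,6,7,8,9,11} splits into {6,7,9,11} and {3,5,8}.
On input p, block {6,7,9,11} splits into {6,7} and {9,11}.
Refine {1,2,10} on symbol p: members go to different blocks, giving {1,10} and {2}.
Split {3,5,8} by δ(·,p) → {3,8} and {5}.
Refine {3,8} on symbol q: members go to different blocks, giving {3} and {8}.
Stable partition: {6,7} | {1,10} | {3} | {9,11} | {2} | {5} | {8} — 7 equivalence classes.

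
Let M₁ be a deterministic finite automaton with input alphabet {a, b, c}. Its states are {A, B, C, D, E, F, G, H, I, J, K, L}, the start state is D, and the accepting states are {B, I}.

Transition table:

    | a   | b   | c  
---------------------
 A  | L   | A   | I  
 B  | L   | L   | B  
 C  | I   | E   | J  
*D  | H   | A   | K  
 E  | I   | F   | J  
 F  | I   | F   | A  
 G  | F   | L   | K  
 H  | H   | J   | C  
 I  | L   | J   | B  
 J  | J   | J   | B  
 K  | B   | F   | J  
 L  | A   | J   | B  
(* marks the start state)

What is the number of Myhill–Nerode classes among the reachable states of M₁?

Reachable states from the start: {A,B,C,D,E,F,H,I,J,K,L}. Unreachable: {G} — drop them.
P0 = {B,I} | {A,C,D,E,F,H,J,K,L}.
Refine {A,C,D,E,F,H,J,K,L} on symbol a: members go to different blocks, giving {A,D,H,J,L} and {C,E,F,K}.
Split {A,D,H,J,L} by δ(·,c) → {A,J,L} and {D,H}.
The partition is now stable with 4 blocks: {B,I} | {A,J,L} | {C,E,F,K} | {D,H}.

4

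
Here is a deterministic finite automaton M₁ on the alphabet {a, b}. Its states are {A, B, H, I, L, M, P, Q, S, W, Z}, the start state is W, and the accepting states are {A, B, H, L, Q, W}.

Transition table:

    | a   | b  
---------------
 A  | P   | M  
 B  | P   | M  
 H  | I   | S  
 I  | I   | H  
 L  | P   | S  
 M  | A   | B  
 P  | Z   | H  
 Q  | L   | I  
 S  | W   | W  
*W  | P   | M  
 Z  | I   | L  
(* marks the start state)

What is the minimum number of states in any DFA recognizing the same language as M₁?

3

States {Q} cannot be reached from the start state, so discard them.
Initial partition by acceptance: {A,B,H,L,W} | {I,M,P,S,Z}.
Split {I,M,P,S,Z} by δ(·,a) → {I,P,Z} and {M,S}.
Stable partition: {A,B,H,L,W} | {I,P,Z} | {M,S} — 3 equivalence classes.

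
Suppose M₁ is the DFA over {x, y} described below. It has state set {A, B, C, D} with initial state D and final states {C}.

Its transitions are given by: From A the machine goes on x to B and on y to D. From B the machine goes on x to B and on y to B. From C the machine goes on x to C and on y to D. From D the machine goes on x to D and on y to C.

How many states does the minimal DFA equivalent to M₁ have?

2

States {A,B} cannot be reached from the start state, so discard them.
Start with accepting vs non-accepting: {C} | {D}.
No further refinement is possible. Final partition (2 blocks): {C} | {D}.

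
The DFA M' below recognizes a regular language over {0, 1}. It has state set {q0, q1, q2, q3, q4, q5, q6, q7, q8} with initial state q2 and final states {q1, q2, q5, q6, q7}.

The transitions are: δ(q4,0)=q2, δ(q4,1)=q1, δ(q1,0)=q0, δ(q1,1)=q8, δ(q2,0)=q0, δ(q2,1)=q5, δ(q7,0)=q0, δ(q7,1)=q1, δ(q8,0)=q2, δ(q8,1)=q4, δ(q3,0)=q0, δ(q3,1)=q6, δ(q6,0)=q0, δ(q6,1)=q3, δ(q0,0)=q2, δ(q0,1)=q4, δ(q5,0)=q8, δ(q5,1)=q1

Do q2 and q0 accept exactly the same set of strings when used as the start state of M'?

States {q3,q6,q7} cannot be reached from the start state, so discard them.
P0 = {q1,q2,q5} | {q0,q4,q8}.
On input 1, block {q1,q2,q5} splits into {q2,q5} and {q1}.
On input 1, block {q2,q5} splits into {q2} and {q5}.
Split {q0,q4,q8} by δ(·,1) → {q0,q8} and {q4}.
Stable partition: {q2} | {q0,q8} | {q1} | {q5} | {q4} — 5 equivalence classes.
q2 and q0 end up in different blocks, so they are distinguishable. For instance, the string 'ε' is accepted from only q2.

No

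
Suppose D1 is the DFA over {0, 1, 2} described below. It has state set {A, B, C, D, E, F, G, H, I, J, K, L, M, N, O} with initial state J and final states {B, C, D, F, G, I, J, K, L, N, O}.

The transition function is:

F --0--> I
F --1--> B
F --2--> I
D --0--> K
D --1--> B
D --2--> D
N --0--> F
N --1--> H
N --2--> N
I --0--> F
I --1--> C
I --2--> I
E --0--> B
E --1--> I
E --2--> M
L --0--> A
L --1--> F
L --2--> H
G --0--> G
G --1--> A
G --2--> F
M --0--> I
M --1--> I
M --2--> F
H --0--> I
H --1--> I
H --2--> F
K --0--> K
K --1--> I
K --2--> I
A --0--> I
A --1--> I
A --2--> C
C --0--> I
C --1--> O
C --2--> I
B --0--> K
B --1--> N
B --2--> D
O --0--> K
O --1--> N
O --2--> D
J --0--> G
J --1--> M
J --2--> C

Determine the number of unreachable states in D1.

2

Starting at J and following transitions, the reachable set is {A, B, C, D, F, G, H, I, J, K, M, N, O}. That leaves E, L unreachable — 2 in total.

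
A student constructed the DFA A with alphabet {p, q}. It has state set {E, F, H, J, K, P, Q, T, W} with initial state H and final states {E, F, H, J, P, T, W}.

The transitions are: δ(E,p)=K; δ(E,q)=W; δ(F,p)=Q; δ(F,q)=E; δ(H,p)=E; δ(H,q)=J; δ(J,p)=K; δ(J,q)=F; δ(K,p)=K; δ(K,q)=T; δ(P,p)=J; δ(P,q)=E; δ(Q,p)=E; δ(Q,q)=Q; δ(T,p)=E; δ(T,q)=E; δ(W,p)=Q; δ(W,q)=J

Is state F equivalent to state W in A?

Yes

States {P} cannot be reached from the start state, so discard them.
Initial partition by acceptance: {E,F,H,J,T,W} | {K,Q}.
Refine {E,F,H,J,T,W} on symbol p: members go to different blocks, giving {E,F,J,W} and {H,T}.
Refine {K,Q} on symbol p: members go to different blocks, giving {K} and {Q}.
On input p, block {E,F,J,W} splits into {E,J} and {F,W}.
The partition is now stable with 5 blocks: {E,J} | {K} | {H,T} | {Q} | {F,W}.
F and W lie in the same block of the stable partition, so they are equivalent — no string distinguishes them.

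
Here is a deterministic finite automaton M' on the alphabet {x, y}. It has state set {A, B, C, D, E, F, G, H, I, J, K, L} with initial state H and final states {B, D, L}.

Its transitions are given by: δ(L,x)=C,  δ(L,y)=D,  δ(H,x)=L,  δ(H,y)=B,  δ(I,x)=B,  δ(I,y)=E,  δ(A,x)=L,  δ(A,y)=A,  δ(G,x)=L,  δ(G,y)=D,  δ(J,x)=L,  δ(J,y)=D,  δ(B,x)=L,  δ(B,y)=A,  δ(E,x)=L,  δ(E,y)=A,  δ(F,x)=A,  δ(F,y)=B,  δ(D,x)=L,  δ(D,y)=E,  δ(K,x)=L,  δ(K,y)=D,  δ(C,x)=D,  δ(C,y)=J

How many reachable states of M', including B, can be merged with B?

2

Reachable states from the start: {A,B,C,D,E,H,J,L}. Unreachable: {F,G,I,K} — drop them.
Start with accepting vs non-accepting: {B,D,L} | {A,C,E,H,J}.
On input x, block {B,D,L} splits into {B,D} and {L}.
On input x, block {A,C,E,H,J} splits into {A,E,H,J} and {C}.
On input y, block {A,E,H,J} splits into {A,E} and {H,J}.
No further refinement is possible. Final partition (5 blocks): {B,D} | {A,E} | {L} | {C} | {H,J}.
The equivalence class containing B is {B,D}, of size 2.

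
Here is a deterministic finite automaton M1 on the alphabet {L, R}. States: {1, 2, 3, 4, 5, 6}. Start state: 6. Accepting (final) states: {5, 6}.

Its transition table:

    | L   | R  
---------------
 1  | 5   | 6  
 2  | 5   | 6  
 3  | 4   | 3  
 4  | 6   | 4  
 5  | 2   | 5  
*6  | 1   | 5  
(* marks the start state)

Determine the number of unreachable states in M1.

2

No path from 6 leads to 3, 4; the other 4 states are all reachable.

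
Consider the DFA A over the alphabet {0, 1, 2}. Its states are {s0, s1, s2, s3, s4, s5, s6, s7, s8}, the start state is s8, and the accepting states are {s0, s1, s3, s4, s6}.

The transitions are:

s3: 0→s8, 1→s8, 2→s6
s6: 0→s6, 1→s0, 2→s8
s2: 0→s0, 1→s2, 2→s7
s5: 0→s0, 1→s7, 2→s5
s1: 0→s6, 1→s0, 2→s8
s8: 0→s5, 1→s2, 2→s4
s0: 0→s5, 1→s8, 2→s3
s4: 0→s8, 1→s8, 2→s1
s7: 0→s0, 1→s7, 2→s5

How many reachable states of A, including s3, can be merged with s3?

Every state is reachable, so we keep all 9.
Start with accepting vs non-accepting: {s0,s1,s3,s4,s6} | {s2,s5,s7,s8}.
Split {s0,s1,s3,s4,s6} by δ(·,0) → {s0,s3,s4} and {s1,s6}.
Refine {s0,s3,s4} on symbol 2: members go to different blocks, giving {s3,s4} and {s0}.
Refine {s2,s5,s7,s8} on symbol 0: members go to different blocks, giving {s2,s5,s7} and {s8}.
The partition is now stable with 5 blocks: {s3,s4} | {s2,s5,s7} | {s1,s6} | {s0} | {s8}.
The equivalence class containing s3 is {s3,s4}, of size 2.

2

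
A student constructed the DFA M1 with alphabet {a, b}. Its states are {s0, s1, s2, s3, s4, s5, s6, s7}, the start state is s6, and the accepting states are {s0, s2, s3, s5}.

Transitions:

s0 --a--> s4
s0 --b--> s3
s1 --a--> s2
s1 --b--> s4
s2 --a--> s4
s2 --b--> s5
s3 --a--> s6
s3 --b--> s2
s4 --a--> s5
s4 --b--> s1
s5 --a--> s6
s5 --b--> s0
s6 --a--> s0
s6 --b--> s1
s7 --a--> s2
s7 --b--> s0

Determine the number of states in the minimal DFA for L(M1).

First remove the unreachable states {s7}; 7 states remain.
Start with accepting vs non-accepting: {s0,s2,s3,s5} | {s1,s4,s6}.
No further refinement is possible. Final partition (2 blocks): {s0,s2,s3,s5} | {s1,s4,s6}.

2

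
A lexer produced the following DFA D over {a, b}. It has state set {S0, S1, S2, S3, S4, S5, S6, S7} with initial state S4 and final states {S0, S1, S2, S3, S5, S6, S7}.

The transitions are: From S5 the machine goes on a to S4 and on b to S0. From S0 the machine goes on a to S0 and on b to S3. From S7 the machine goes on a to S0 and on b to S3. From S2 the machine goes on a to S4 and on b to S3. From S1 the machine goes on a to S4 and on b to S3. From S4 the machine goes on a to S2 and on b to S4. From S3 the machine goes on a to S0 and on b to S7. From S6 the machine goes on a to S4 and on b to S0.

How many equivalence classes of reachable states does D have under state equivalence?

First remove the unreachable states {S1,S5,S6}; 5 states remain.
Initial partition by acceptance: {S0,S2,S3,S7} | {S4}.
Split {S0,S2,S3,S7} by δ(·,a) → {S0,S3,S7} and {S2}.
Stable partition: {S0,S3,S7} | {S4} | {S2} — 3 equivalence classes.

3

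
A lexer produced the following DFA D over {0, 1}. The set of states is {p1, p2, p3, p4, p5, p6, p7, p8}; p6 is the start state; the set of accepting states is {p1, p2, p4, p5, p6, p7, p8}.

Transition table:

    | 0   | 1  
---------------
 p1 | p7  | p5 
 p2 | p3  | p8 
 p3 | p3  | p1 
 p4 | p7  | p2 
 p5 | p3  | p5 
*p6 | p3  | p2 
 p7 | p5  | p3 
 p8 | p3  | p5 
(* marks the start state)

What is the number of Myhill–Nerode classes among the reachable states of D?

4

First remove the unreachable states {p4}; 7 states remain.
Start with accepting vs non-accepting: {p1,p2,p5,p6,p7,p8} | {p3}.
On input 0, block {p1,p2,p5,p6,p7,p8} splits into {p2,p5,p6,p8} and {p1,p7}.
On input 0, block {p1,p7} splits into {p1} and {p7}.
Stable partition: {p2,p5,p6,p8} | {p3} | {p1} | {p7} — 4 equivalence classes.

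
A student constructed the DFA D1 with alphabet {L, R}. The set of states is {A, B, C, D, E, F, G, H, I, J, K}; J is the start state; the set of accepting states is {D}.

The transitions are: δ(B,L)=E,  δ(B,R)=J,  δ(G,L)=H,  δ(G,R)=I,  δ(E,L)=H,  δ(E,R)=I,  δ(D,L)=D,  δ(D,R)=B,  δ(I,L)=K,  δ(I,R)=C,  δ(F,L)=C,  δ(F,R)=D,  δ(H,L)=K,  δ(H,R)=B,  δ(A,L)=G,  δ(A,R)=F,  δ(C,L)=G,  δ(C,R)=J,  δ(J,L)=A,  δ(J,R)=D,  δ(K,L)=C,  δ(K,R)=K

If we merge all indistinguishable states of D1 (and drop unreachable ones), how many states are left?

6

Start with accepting vs non-accepting: {D} | {A,B,C,E,F,G,H,I,J,K}.
Split {A,B,C,E,F,G,H,I,J,K} by δ(·,R) → {A,B,C,E,G,H,I,K} and {F,J}.
Refine {A,B,C,E,G,H,I,K} on symbol R: members go to different blocks, giving {E,G,H,I,K} and {A,B,C}.
On input L, block {E,G,H,I,K} splits into {E,G,H,I} and {K}.
Refine {E,G,H,I} on symbol L: members go to different blocks, giving {E,G} and {H,I}.
The partition is now stable with 6 blocks: {D} | {E,G} | {F,J} | {A,B,C} | {K} | {H,I}.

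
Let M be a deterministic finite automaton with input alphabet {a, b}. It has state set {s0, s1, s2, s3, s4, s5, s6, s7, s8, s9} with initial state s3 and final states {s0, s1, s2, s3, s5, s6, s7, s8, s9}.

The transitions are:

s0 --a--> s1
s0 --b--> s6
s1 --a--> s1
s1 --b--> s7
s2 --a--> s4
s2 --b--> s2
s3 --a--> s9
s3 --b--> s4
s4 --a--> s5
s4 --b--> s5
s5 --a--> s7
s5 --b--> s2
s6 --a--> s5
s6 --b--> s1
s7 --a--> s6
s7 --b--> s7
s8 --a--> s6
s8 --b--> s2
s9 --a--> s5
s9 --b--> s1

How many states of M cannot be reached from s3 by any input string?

Starting at s3 and following transitions, the reachable set is {s1, s2, s3, s4, s5, s6, s7, s9}. That leaves s0, s8 unreachable — 2 in total.

2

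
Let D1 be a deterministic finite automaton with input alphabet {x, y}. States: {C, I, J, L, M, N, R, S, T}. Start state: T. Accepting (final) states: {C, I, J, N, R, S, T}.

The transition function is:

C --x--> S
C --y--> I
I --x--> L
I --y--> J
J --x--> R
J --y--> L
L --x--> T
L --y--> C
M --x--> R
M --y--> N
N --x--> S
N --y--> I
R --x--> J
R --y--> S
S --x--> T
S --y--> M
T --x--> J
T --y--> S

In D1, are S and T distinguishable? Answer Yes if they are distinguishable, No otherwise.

Yes

All states are reachable from the start state.
Start with accepting vs non-accepting: {C,I,J,N,R,S,T} | {L,M}.
Refine {C,I,J,N,R,S,T} on symbol x: members go to different blocks, giving {C,J,N,R,S,T} and {I}.
On input y, block {C,J,N,R,S,T} splits into {R,T} and {C,N} and {J,S}.
The partition is now stable with 5 blocks: {R,T} | {L,M} | {I} | {C,N} | {J,S}.
S and T end up in different blocks, so they are distinguishable. For instance, the string 'y' is accepted from only T.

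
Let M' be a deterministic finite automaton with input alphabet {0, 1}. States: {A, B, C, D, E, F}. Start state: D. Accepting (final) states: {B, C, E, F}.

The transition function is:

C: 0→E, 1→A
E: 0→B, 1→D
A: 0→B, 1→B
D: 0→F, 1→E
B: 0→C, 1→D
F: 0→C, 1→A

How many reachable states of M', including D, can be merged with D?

P0 = {B,C,E,F} | {A,D}.
No further refinement is possible. Final partition (2 blocks): {B,C,E,F} | {A,D}.
State D belongs to the block {A,D}, which has 2 states.

2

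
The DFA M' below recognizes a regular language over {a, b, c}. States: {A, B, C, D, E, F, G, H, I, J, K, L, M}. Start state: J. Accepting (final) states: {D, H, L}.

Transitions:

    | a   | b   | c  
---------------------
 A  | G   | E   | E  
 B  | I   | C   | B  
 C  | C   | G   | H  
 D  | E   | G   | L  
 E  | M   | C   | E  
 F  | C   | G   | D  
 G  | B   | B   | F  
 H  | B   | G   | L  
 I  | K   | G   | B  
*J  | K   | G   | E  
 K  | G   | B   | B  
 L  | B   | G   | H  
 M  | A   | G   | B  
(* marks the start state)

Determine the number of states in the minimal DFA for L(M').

All states are reachable from the start state.
Initial partition by acceptance: {D,H,L} | {A,B,C,E,F,G,I,J,K,M}.
Refine {A,B,C,E,F,G,I,J,K,M} on symbol c: members go to different blocks, giving {A,B,E,G,I,J,K,M} and {C,F}.
Refine {A,B,E,G,I,J,K,M} on symbol b: members go to different blocks, giving {A,G,I,J,K,M} and {B,E}.
Refine {A,G,I,J,K,M} on symbol a: members go to different blocks, giving {A,I,J,K,M} and {G}.
On input a, block {A,I,J,K,M} splits into {I,J,M} and {A,K}.
Stable partition: {D,H,L} | {I,J,M} | {C,F} | {B,E} | {G} | {A,K} — 6 equivalence classes.

6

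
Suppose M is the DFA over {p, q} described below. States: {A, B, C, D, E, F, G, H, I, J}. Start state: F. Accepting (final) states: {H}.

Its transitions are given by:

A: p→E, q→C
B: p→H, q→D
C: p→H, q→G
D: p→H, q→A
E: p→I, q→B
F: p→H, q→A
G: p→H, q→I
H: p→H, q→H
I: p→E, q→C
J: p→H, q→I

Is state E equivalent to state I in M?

Reachable states from the start: {A,B,C,D,E,F,G,H,I}. Unreachable: {J} — drop them.
Initial partition by acceptance: {H} | {A,B,C,D,E,F,G,I}.
Refine {A,B,C,D,E,F,G,I} on symbol p: members go to different blocks, giving {B,C,D,F,G} and {A,E,I}.
Split {B,C,D,F,G} by δ(·,q) → {D,F,G} and {B,C}.
Stable partition: {H} | {D,F,G} | {A,E,I} | {B,C} — 4 equivalence classes.
E and I lie in the same block of the stable partition, so they are equivalent — no string distinguishes them.

Yes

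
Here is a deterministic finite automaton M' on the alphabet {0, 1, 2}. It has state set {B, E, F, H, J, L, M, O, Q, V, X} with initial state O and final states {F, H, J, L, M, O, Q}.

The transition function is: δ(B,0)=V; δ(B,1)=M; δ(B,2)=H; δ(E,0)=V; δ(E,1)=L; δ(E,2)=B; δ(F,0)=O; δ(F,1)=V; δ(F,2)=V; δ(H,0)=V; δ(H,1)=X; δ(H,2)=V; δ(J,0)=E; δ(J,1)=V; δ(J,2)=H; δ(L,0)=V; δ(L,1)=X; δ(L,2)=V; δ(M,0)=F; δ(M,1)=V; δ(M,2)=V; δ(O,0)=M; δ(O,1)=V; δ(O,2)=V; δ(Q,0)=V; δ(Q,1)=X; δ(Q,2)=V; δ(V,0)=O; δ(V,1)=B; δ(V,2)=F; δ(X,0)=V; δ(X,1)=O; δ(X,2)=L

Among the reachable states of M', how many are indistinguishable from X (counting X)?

2

Reachable states from the start: {B,F,H,L,M,O,V,X}. Unreachable: {E,J,Q} — drop them.
P0 = {F,H,L,M,O} | {B,V,X}.
Split {F,H,L,M,O} by δ(·,0) → {F,M,O} and {H,L}.
On input 0, block {B,V,X} splits into {B,X} and {V}.
No further refinement is possible. Final partition (4 blocks): {F,M,O} | {B,X} | {H,L} | {V}.
The equivalence class containing X is {B,X}, of size 2.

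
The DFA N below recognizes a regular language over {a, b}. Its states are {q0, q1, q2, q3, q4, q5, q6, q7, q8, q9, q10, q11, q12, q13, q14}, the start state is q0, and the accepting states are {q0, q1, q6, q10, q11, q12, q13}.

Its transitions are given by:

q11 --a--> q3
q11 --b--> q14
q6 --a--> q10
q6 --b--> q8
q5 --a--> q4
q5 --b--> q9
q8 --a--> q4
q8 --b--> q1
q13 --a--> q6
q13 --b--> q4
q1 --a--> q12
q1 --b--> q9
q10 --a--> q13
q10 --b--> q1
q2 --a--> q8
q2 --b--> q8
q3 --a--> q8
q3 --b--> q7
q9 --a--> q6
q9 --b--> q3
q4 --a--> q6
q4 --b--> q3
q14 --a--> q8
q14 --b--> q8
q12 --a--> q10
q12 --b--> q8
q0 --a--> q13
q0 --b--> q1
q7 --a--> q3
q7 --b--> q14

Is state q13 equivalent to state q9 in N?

First remove the unreachable states {q2,q5,q11}; 12 states remain.
P0 = {q0,q1,q6,q10,q12,q13} | {q3,q4,q7,q8,q9,q14}.
On input b, block {q0,q1,q6,q10,q12,q13} splits into {q1,q6,q12,q13} and {q0,q10}.
Split {q1,q6,q12,q13} by δ(·,a) → {q1,q13} and {q6,q12}.
On input a, block {q3,q4,q7,q8,q9,q14} splits into {q3,q7,q8,q14} and {q4,q9}.
Refine {q3,q7,q8,q14} on symbol a: members go to different blocks, giving {q3,q7,q14} and {q8}.
On input a, block {q3,q7,q14} splits into {q3,q14} and {q7}.
Split {q3,q14} by δ(·,b) → {q3} and {q14}.
The partition is now stable with 8 blocks: {q1,q13} | {q3} | {q0,q10} | {q6,q12} | {q4,q9} | {q8} | {q7} | {q14}.
q13 and q9 end up in different blocks, so they are distinguishable. For instance, the string 'ε' is accepted from only q13.

No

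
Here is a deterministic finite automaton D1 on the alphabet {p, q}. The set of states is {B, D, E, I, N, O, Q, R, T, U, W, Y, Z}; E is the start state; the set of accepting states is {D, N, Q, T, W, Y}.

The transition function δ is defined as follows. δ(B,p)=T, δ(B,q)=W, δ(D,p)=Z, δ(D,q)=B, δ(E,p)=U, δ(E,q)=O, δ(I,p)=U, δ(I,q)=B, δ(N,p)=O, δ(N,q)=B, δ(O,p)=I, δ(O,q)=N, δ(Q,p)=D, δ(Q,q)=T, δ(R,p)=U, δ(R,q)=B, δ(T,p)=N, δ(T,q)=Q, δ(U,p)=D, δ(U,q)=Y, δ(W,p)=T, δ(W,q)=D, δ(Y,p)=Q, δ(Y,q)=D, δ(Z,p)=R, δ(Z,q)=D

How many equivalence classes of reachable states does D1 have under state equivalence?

Initial partition by acceptance: {D,N,Q,T,W,Y} | {B,E,I,O,R,U,Z}.
Refine {D,N,Q,T,W,Y} on symbol p: members go to different blocks, giving {Q,T,W,Y} and {D,N}.
On input p, block {Q,T,W,Y} splits into {Q,T} and {W,Y}.
Refine {B,E,I,O,R,U,Z} on symbol p: members go to different blocks, giving {E,I,O,R,Z} and {U} and {B}.
On input p, block {E,I,O,R,Z} splits into {E,I,R} and {O,Z}.
Refine {E,I,R} on symbol q: members go to different blocks, giving {I,R} and {E}.
No further refinement is possible. Final partition (8 blocks): {Q,T} | {I,R} | {D,N} | {W,Y} | {U} | {B} | {O,Z} | {E}.

8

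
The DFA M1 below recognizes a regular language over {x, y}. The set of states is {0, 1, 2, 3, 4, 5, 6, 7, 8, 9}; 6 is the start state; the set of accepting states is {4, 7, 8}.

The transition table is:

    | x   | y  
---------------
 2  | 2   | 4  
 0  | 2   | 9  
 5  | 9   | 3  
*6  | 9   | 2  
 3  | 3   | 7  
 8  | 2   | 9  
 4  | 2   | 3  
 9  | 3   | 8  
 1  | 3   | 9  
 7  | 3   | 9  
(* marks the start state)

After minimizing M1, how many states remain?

3

First remove the unreachable states {0,1,5}; 7 states remain.
Start with accepting vs non-accepting: {4,7,8} | {2,3,6,9}.
On input y, block {2,3,6,9} splits into {2,3,9} and {6}.
The partition is now stable with 3 blocks: {4,7,8} | {2,3,9} | {6}.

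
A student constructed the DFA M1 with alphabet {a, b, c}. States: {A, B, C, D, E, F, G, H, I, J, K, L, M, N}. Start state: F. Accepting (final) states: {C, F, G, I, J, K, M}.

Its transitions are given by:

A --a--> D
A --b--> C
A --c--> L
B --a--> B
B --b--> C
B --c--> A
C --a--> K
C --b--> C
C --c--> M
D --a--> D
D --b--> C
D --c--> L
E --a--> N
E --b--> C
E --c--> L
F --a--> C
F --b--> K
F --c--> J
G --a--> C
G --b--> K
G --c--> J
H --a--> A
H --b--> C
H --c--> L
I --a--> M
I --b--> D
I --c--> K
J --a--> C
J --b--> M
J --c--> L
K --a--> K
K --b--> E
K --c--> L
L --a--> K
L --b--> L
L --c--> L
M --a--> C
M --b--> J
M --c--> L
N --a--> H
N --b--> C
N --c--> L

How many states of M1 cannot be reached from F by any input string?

BFS from F reaches {A, C, D, E, F, H, J, K, L, M, N}; the 3 state(s) B, G, I are never visited.

3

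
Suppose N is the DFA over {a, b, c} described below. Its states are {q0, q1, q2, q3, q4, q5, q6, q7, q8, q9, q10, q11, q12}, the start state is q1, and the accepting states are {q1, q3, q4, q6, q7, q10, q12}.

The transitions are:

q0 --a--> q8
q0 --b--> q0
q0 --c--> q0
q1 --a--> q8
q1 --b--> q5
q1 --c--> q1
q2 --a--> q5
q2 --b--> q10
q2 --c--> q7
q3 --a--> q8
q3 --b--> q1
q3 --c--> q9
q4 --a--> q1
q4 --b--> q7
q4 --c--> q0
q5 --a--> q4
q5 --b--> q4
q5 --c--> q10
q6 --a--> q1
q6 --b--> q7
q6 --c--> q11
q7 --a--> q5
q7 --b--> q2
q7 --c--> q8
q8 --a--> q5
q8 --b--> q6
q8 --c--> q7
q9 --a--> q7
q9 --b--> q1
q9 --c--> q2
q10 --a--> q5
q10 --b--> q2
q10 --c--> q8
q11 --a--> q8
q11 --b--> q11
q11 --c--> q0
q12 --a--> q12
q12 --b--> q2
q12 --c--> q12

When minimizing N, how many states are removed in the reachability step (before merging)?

3

BFS from q1 reaches {q0, q1, q2, q4, q5, q6, q7, q8, q10, q11}; the 3 state(s) q3, q9, q12 are never visited.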